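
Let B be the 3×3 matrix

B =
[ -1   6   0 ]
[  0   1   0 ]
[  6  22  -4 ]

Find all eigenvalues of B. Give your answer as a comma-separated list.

-4, -1, 1

Set up det(tI - B) = 0.
Expanding along the first row, p(t) = t^3 + 4t^2 - t - 4.
Since p(-1) = 0, t = -1 is a root.
Factor out (t + 1): p(t) = (t + 1)·(t^2 + 3t - 4).
The quadratic factors as (t + 4)·(t - 1).
Eigenvalues: -4, -1, 1.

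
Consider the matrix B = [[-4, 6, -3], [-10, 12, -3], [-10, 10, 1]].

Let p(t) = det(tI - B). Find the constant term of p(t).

-12

p(t) = t^3 - 9t^2 + 20t - 12.
The constant term is -12.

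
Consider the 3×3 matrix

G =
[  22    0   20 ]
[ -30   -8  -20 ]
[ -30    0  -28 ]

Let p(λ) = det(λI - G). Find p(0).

-128

p(0) = det(0·I − G) = det(−G) = (−1)^3·det(G).
det(G) = 128, so p(0) = -128.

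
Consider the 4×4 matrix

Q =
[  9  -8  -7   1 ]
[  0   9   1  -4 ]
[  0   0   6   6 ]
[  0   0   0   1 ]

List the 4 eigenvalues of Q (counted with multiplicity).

Q is upper triangular, so its eigenvalues are the diagonal entries.
Diagonal: 9, 9, 6, 1.

1, 6, 9, 9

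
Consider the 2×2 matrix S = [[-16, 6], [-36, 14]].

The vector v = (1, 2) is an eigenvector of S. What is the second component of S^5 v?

First find the eigenvalue: Sv = (-4, -8) = -4·(1, 2), so λ = -4.
Then S^5 v = λ^5·v = (-4)^5·(1, 2) = -1024·(1, 2) = (-1024, -2048).

-2048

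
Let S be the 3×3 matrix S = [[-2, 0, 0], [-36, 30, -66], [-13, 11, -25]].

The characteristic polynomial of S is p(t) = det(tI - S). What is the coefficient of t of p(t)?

p(t) = t^3 - 3t^2 - 34t - 48.
The coefficient of t is -34.

-34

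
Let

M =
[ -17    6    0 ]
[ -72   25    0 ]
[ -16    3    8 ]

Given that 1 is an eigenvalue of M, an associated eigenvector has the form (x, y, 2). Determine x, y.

2, 6

We need (M - 1I)v = 0.
M - 1I = [[-18, 6, 0], [-72, 24, 0], [-16, 3, 7]].
Row 1: (-18)·x + (6)·y + (0)·2 = 0
Row 2: (-72)·x + (24)·y + (0)·2 = 0
Row 3: (-16)·x + (3)·y + (7)·2 = 0
Solving gives x = 2, y = 6.
Check: M·(2, 6, 2) = (2, 6, 2) = 1·(2, 6, 2).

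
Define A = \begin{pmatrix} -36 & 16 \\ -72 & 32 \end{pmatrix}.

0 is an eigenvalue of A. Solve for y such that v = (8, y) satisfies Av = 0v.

18

We need (A)v = 0.
A = [[-36, 16], [-72, 32]].
Row 1: (-36)·8 + (16)·y = 0
Row 2: (-72)·8 + (32)·y = 0
Solving gives y = 18.
Check: A·(8, 18) = (0, 0) = 0·(8, 18).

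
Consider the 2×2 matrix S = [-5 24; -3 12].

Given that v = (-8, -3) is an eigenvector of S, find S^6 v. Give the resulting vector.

First find the eigenvalue: Sv = (-32, -12) = 4·(-8, -3), so λ = 4.
Then S^6 v = λ^6·v = 4^6·(-8, -3) = 4096·(-8, -3) = (-32768, -12288).

(-32768, -12288)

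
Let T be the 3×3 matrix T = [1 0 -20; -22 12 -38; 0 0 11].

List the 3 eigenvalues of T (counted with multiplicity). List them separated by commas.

1, 11, 12

Compute the characteristic polynomial p(μ) = det(μI - T).
Cofactor expansion gives p(μ) = μ^3 - 24μ^2 + 155μ - 132.
Since p(1) = 0, μ = 1 is a root.
Factor out (μ - 1): p(μ) = (μ - 1)·(μ^2 - 23μ + 132).
The quadratic factors as (μ - 11)·(μ - 12).
Eigenvalues: 1, 11, 12.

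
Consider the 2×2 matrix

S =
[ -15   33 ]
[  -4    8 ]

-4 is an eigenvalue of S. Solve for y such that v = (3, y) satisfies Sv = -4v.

1

We need (S + 4I)v = 0.
S + 4I = [[-11, 33], [-4, 12]].
Row 1: (-11)·3 + (33)·y = 0
Row 2: (-4)·3 + (12)·y = 0
Solving gives y = 1.
Check: S·(3, 1) = (-12, -4) = -4·(3, 1).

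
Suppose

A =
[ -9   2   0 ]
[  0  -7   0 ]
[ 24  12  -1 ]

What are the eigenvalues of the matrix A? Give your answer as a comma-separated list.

-9, -7, -1

Compute the characteristic polynomial p(t) = det(tI - A).
Cofactor expansion gives p(t) = t^3 + 17t^2 + 79t + 63.
Try t = -1: p(-1) = 0, so -1 is a root.
Factor out (t + 1): p(t) = (t + 1)·(t^2 + 16t + 63).
The quadratic factors as (t + 9)·(t + 7).
Eigenvalues: -9, -7, -1.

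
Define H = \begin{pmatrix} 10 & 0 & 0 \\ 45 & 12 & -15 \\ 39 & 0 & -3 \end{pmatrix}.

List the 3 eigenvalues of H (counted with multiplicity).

Set up det(μI - H) = 0.
Expanding the 3×3 determinant: p(μ) = μ^3 - 19μ^2 + 54μ + 360.
Try μ = -3: p(-3) = 0, so -3 is a root.
Factor out (μ + 3): p(μ) = (μ + 3)·(μ^2 - 22μ + 120).
The quadratic factors as (μ - 10)·(μ - 12).
Eigenvalues: -3, 10, 12.

-3, 10, 12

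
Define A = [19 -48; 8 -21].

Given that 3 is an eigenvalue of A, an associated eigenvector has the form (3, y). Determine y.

1

We need (A - 3I)v = 0.
A - 3I = [[16, -48], [8, -24]].
Row 1: (16)·3 + (-48)·y = 0
Row 2: (8)·3 + (-24)·y = 0
Solving gives y = 1.
Check: A·(3, 1) = (9, 3) = 3·(3, 1).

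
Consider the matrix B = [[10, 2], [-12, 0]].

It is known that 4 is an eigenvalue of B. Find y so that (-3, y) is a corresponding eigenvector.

We need (B - 4I)v = 0.
B - 4I = [[6, 2], [-12, -4]].
Row 1: (6)·-3 + (2)·y = 0
Row 2: (-12)·-3 + (-4)·y = 0
Solving gives y = 9.
Check: B·(-3, 9) = (-12, 36) = 4·(-3, 9).

9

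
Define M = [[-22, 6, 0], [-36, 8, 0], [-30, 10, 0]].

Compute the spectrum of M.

Compute the characteristic polynomial p(μ) = det(μI - M).
Expanding the 3×3 determinant: p(μ) = μ^3 + 14μ^2 + 40μ.
Try μ = -4: p(-4) = 0, so -4 is a root.
Factor out (μ + 4): p(μ) = (μ + 4)·(μ^2 + 10μ).
The quadratic factors as (μ + 10)·μ.
Eigenvalues: -10, -4, 0.

-10, -4, 0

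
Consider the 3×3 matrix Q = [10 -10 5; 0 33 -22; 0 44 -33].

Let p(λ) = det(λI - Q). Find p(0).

p(0) = det(0·I − Q) = det(−Q) = (−1)^3·det(Q).
det(Q) = -1210, so p(0) = 1210.

1210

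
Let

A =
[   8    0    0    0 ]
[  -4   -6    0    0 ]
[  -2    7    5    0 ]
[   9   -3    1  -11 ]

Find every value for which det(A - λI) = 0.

A is lower triangular, so its eigenvalues are the diagonal entries.
Diagonal: 8, -6, 5, -11.

-11, -6, 5, 8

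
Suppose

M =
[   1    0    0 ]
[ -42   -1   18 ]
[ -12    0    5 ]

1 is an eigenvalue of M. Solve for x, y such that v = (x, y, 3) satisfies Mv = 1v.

1, 6

We need (M - 1I)v = 0.
M - 1I = [[0, 0, 0], [-42, -2, 18], [-12, 0, 4]].
Row 1: (0)·x + (0)·y + (0)·3 = 0
Row 2: (-42)·x + (-2)·y + (18)·3 = 0
Row 3: (-12)·x + (0)·y + (4)·3 = 0
Solving gives x = 1, y = 6.
Check: M·(1, 6, 3) = (1, 6, 3) = 1·(1, 6, 3).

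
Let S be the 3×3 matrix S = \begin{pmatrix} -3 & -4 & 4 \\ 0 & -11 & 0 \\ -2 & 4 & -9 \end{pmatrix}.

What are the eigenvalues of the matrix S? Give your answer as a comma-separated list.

Compute the characteristic polynomial p(lambda) = det(lambda·I - S).
Expanding the 3×3 determinant: p(lambda) = lambda^3 + 23·lambda^2 + 167·lambda + 385.
Since p(-7) = 0, lambda = -7 is a root.
Factor out (lambda + 7): p(lambda) = (lambda + 7)·(lambda^2 + 16·lambda + 55).
The quadratic factors as (lambda + 11)·(lambda + 5).
Eigenvalues: -11, -7, -5.

-11, -7, -5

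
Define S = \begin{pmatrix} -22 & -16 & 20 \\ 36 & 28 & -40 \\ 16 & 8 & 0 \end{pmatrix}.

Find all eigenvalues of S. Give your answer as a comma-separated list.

The characteristic polynomial is p(s) = det(sI - S).
Expanding the 3×3 determinant: p(s) = s^3 - 6s^2 - 40s.
Rational-root test: s = 0 gives p(0) = 0.
Dividing by s leaves s^2 - 6s - 40.
The quadratic factors as (s + 4)·(s - 10).
Eigenvalues: -4, 0, 10.

-4, 0, 10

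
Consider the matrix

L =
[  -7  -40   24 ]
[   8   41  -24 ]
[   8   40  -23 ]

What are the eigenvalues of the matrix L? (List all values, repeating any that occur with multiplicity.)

1, 1, 9

Set up det(lambda·I - L) = 0.
Cofactor expansion gives p(lambda) = lambda^3 - 11·lambda^2 + 19·lambda - 9.
Rational-root test: lambda = 1 gives p(1) = 0.
Factor out (lambda - 1): p(lambda) = (lambda - 1)·(lambda^2 - 10·lambda + 9).
The quadratic factors as (lambda - 1)·(lambda - 9).
Eigenvalues: 1, 1, 9.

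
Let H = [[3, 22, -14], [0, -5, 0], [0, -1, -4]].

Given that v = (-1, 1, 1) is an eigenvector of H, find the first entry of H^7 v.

First find the eigenvalue: Hv = (5, -5, -5) = -5·(-1, 1, 1), so λ = -5.
Then H^7 v = λ^7·v = (-5)^7·(-1, 1, 1) = -78125·(-1, 1, 1) = (78125, -78125, -78125).

78125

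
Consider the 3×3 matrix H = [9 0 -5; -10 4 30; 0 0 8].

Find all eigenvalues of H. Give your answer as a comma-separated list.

Set up det(tI - H) = 0.
Expanding along the first row, p(t) = t^3 - 21t^2 + 140t - 288.
Try t = 4: p(4) = 0, so 4 is a root.
Dividing by (t - 4) leaves t^2 - 17t + 72.
The quadratic factors as (t - 8)·(t - 9).
Eigenvalues: 4, 8, 9.

4, 8, 9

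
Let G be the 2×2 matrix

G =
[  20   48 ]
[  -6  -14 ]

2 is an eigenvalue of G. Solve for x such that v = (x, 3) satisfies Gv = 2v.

-8

We need (G - 2I)v = 0.
G - 2I = [[18, 48], [-6, -16]].
Row 1: (18)·x + (48)·3 = 0
Row 2: (-6)·x + (-16)·3 = 0
Solving gives x = -8.
Check: G·(-8, 3) = (-16, 6) = 2·(-8, 3).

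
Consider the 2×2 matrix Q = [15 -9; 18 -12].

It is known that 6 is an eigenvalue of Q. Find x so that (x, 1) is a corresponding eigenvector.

1

We need (Q - 6I)v = 0.
Q - 6I = [[9, -9], [18, -18]].
Row 1: (9)·x + (-9)·1 = 0
Row 2: (18)·x + (-18)·1 = 0
Solving gives x = 1.
Check: Q·(1, 1) = (6, 6) = 6·(1, 1).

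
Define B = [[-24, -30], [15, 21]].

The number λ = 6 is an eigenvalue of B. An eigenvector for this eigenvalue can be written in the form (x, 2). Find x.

-2

We need (B - 6I)v = 0.
B - 6I = [[-30, -30], [15, 15]].
Row 1: (-30)·x + (-30)·2 = 0
Row 2: (15)·x + (15)·2 = 0
Solving gives x = -2.
Check: B·(-2, 2) = (-12, 12) = 6·(-2, 2).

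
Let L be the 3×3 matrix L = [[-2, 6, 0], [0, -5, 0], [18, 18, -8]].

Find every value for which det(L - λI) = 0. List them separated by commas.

-8, -5, -2

Set up det(rI - L) = 0.
Cofactor expansion gives p(r) = r^3 + 15r^2 + 66r + 80.
Since p(-2) = 0, r = -2 is a root.
Dividing by (r + 2) leaves r^2 + 13r + 40.
The quadratic factors as (r + 8)·(r + 5).
Eigenvalues: -8, -5, -2.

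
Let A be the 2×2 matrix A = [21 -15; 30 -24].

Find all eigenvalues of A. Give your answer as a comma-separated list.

det(A - rI) = (21 - r)(-24 - r) - (-15)·(30) = r^2 + 3r - 54.
This factors as (r + 9)·(r - 6) = 0.
Eigenvalues: -9, 6.

-9, 6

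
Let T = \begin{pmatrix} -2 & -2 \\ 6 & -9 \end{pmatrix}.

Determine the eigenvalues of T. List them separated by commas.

det(T - lambda·I) = (-2 - lambda)(-9 - lambda) - (-2)·(6) = lambda^2 + 11·lambda + 30.
This factors as (lambda + 6)·(lambda + 5) = 0.
Eigenvalues: -6, -5.

-6, -5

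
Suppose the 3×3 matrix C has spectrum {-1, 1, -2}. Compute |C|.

det(C) is the product of the eigenvalues: (-1) · (1) · (-2) = 2.

2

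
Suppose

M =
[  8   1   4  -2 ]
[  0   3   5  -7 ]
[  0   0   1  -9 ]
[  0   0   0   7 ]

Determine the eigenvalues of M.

M is upper triangular, so its eigenvalues are the diagonal entries.
Diagonal: 8, 3, 1, 7.

1, 3, 7, 8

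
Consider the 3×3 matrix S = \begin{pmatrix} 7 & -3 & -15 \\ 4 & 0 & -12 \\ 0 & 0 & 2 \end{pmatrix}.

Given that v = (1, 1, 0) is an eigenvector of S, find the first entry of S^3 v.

First find the eigenvalue: Sv = (4, 4, 0) = 4·(1, 1, 0), so λ = 4.
Then S^3 v = λ^3·v = 4^3·(1, 1, 0) = 64·(1, 1, 0) = (64, 64, 0).

64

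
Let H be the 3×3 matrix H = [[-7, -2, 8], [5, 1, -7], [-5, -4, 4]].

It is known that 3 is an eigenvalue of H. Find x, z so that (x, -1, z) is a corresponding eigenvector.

1, 1

We need (H - 3I)v = 0.
H - 3I = [[-10, -2, 8], [5, -2, -7], [-5, -4, 1]].
Row 1: (-10)·x + (-2)·-1 + (8)·z = 0
Row 2: (5)·x + (-2)·-1 + (-7)·z = 0
Row 3: (-5)·x + (-4)·-1 + (1)·z = 0
Solving gives x = 1, z = 1.
Check: H·(1, -1, 1) = (3, -3, 3) = 3·(1, -1, 1).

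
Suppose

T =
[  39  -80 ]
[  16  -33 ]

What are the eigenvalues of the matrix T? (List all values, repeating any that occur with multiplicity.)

det(T - λI) = (39 - λ)(-33 - λ) - (-80)·(16) = λ^2 - 6λ - 7.
This factors as (λ + 1)·(λ - 7) = 0.
Eigenvalues: -1, 7.

-1, 7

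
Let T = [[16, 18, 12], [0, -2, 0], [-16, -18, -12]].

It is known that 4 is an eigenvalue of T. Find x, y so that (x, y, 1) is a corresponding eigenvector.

We need (T - 4I)v = 0.
T - 4I = [[12, 18, 12], [0, -6, 0], [-16, -18, -16]].
Row 1: (12)·x + (18)·y + (12)·1 = 0
Row 2: (0)·x + (-6)·y + (0)·1 = 0
Row 3: (-16)·x + (-18)·y + (-16)·1 = 0
Solving gives x = -1, y = 0.
Check: T·(-1, 0, 1) = (-4, 0, 4) = 4·(-1, 0, 1).

-1, 0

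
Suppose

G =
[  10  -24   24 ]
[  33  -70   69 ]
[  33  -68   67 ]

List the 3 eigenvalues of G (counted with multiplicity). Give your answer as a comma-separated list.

Set up det(lambda·I - G) = 0.
Expanding along the first row, p(lambda) = lambda^3 - 7·lambda^2 - 28·lambda - 20.
Since p(-2) = 0, lambda = -2 is a root.
Factor out (lambda + 2): p(lambda) = (lambda + 2)·(lambda^2 - 9·lambda - 10).
The quadratic factors as (lambda + 1)·(lambda - 10).
Eigenvalues: -2, -1, 10.

-2, -1, 10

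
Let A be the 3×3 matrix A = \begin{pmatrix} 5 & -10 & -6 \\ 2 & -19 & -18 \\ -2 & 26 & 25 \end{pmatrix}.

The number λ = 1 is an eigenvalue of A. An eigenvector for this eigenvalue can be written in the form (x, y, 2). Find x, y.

-2, -2

We need (A - 1I)v = 0.
A - 1I = [[4, -10, -6], [2, -20, -18], [-2, 26, 24]].
Row 1: (4)·x + (-10)·y + (-6)·2 = 0
Row 2: (2)·x + (-20)·y + (-18)·2 = 0
Row 3: (-2)·x + (26)·y + (24)·2 = 0
Solving gives x = -2, y = -2.
Check: A·(-2, -2, 2) = (-2, -2, 2) = 1·(-2, -2, 2).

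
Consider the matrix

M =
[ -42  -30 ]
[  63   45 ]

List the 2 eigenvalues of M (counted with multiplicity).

det(M - rI) = (-42 - r)(45 - r) - (-30)·(63) = r^2 - 3r.
This factors as r·(r - 3) = 0.
Eigenvalues: 0, 3.

0, 3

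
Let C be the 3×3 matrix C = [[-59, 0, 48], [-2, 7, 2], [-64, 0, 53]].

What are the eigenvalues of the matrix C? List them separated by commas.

Compute the characteristic polynomial p(lambda) = det(lambda·I - C).
Expanding the 3×3 determinant: p(lambda) = lambda^3 - lambda^2 - 97·lambda + 385.
Since p(7) = 0, lambda = 7 is a root.
Factor out (lambda - 7): p(lambda) = (lambda - 7)·(lambda^2 + 6·lambda - 55).
The quadratic factors as (lambda + 11)·(lambda - 5).
Eigenvalues: -11, 5, 7.

-11, 5, 7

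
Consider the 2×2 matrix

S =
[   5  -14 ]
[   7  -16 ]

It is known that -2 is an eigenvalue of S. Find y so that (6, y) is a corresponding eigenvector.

We need (S + 2I)v = 0.
S + 2I = [[7, -14], [7, -14]].
Row 1: (7)·6 + (-14)·y = 0
Row 2: (7)·6 + (-14)·y = 0
Solving gives y = 3.
Check: S·(6, 3) = (-12, -6) = -2·(6, 3).

3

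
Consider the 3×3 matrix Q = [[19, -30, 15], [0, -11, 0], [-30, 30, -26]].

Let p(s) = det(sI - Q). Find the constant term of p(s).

-484

p(s) = s^3 + 18s^2 + 33s - 484.
The constant term is -484.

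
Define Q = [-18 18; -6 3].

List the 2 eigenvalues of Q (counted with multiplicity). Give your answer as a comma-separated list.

det(Q - μI) = (-18 - μ)(3 - μ) - (18)·(-6) = μ^2 + 15μ + 54.
This factors as (μ + 9)·(μ + 6) = 0.
Eigenvalues: -9, -6.

-9, -6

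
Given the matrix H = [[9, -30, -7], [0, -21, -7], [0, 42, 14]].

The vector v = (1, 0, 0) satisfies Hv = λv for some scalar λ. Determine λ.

9

Compute Hv: H·(1, 0, 0) = (9, 0, 0).
Since Hv = λv, compare component 1: 9 = λ·1, so λ = 9.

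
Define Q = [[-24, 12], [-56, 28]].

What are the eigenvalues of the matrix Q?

0, 4

det(Q - sI) = (-24 - s)(28 - s) - (12)·(-56) = s^2 - 4s.
This factors as s·(s - 4) = 0.
Eigenvalues: 0, 4.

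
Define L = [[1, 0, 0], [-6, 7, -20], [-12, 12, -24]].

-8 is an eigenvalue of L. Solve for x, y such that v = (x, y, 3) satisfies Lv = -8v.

We need (L + 8I)v = 0.
L + 8I = [[9, 0, 0], [-6, 15, -20], [-12, 12, -16]].
Row 1: (9)·x + (0)·y + (0)·3 = 0
Row 2: (-6)·x + (15)·y + (-20)·3 = 0
Row 3: (-12)·x + (12)·y + (-16)·3 = 0
Solving gives x = 0, y = 4.
Check: L·(0, 4, 3) = (0, -32, -24) = -8·(0, 4, 3).

0, 4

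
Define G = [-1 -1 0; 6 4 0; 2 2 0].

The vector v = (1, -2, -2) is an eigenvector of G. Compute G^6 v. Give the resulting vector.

(1, -2, -2)

First find the eigenvalue: Gv = (1, -2, -2) = 1·(1, -2, -2), so λ = 1.
Then G^6 v = λ^6·v = 1^6·(1, -2, -2) = 1·(1, -2, -2) = (1, -2, -2).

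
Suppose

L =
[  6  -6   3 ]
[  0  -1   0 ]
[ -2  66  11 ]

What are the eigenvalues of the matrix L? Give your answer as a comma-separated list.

Set up det(μI - L) = 0.
Expanding along the first row, p(μ) = μ^3 - 16μ^2 + 55μ + 72.
Try μ = 8: p(8) = 0, so 8 is a root.
Dividing by (μ - 8) leaves μ^2 - 8μ - 9.
The quadratic factors as (μ + 1)·(μ - 9).
Eigenvalues: -1, 8, 9.

-1, 8, 9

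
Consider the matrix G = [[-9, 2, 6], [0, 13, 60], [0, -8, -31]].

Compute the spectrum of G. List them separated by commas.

Compute the characteristic polynomial p(lambda) = det(lambda·I - G).
Expanding the 3×3 determinant: p(lambda) = lambda^3 + 27·lambda^2 + 239·lambda + 693.
Try lambda = -7: p(-7) = 0, so -7 is a root.
Factor out (lambda + 7): p(lambda) = (lambda + 7)·(lambda^2 + 20·lambda + 99).
The quadratic factors as (lambda + 11)·(lambda + 9).
Eigenvalues: -11, -9, -7.

-11, -9, -7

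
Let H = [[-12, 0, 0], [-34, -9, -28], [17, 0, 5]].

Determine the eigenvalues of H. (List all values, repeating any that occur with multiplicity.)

-12, -9, 5

The characteristic polynomial is p(lambda) = det(lambda·I - H).
Expanding along the first row, p(lambda) = lambda^3 + 16·lambda^2 + 3·lambda - 540.
Try lambda = 5: p(5) = 0, so 5 is a root.
Dividing by (lambda - 5) leaves lambda^2 + 21·lambda + 108.
The quadratic factors as (lambda + 12)·(lambda + 9).
Eigenvalues: -12, -9, 5.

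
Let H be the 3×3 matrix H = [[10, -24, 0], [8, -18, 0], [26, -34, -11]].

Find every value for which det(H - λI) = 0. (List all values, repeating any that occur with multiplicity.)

-11, -6, -2

Compute the characteristic polynomial p(λ) = det(λI - H).
Cofactor expansion gives p(λ) = λ^3 + 19λ^2 + 100λ + 132.
Since p(-2) = 0, λ = -2 is a root.
Dividing by (λ + 2) leaves λ^2 + 17λ + 66.
The quadratic factors as (λ + 11)·(λ + 6).
Eigenvalues: -11, -6, -2.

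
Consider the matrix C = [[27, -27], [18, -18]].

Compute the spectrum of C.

0, 9

det(C - λI) = (27 - λ)(-18 - λ) - (-27)·(18) = λ^2 - 9λ.
This factors as λ·(λ - 9) = 0.
Eigenvalues: 0, 9.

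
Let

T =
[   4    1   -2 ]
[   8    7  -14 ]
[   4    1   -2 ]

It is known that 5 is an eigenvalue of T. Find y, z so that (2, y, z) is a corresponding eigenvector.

We need (T - 5I)v = 0.
T - 5I = [[-1, 1, -2], [8, 2, -14], [4, 1, -7]].
Row 1: (-1)·2 + (1)·y + (-2)·z = 0
Row 2: (8)·2 + (2)·y + (-14)·z = 0
Row 3: (4)·2 + (1)·y + (-7)·z = 0
Solving gives y = 6, z = 2.
Check: T·(2, 6, 2) = (10, 30, 10) = 5·(2, 6, 2).

6, 2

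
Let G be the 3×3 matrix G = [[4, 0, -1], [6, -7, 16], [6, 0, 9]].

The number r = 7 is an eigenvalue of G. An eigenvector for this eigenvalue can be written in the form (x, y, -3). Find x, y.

1, -3

We need (G - 7I)v = 0.
G - 7I = [[-3, 0, -1], [6, -14, 16], [6, 0, 2]].
Row 1: (-3)·x + (0)·y + (-1)·-3 = 0
Row 2: (6)·x + (-14)·y + (16)·-3 = 0
Row 3: (6)·x + (0)·y + (2)·-3 = 0
Solving gives x = 1, y = -3.
Check: G·(1, -3, -3) = (7, -21, -21) = 7·(1, -3, -3).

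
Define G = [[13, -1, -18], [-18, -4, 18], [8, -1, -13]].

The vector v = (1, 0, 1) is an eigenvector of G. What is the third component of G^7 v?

First find the eigenvalue: Gv = (-5, 0, -5) = -5·(1, 0, 1), so λ = -5.
Then G^7 v = λ^7·v = (-5)^7·(1, 0, 1) = -78125·(1, 0, 1) = (-78125, 0, -78125).

-78125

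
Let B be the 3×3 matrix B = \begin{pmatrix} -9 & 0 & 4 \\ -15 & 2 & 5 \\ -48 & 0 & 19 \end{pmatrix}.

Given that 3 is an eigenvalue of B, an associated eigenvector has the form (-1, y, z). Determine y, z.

We need (B - 3I)v = 0.
B - 3I = [[-12, 0, 4], [-15, -1, 5], [-48, 0, 16]].
Row 1: (-12)·-1 + (0)·y + (4)·z = 0
Row 2: (-15)·-1 + (-1)·y + (5)·z = 0
Row 3: (-48)·-1 + (0)·y + (16)·z = 0
Solving gives y = 0, z = -3.
Check: B·(-1, 0, -3) = (-3, 0, -9) = 3·(-1, 0, -3).

0, -3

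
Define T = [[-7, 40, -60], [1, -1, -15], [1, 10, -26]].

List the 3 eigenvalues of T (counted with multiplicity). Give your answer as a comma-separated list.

-12, -11, -11

The characteristic polynomial is p(μ) = det(μI - T).
Expanding the 3×3 determinant: p(μ) = μ^3 + 34μ^2 + 385μ + 1452.
Try μ = -11: p(-11) = 0, so -11 is a root.
Dividing by (μ + 11) leaves μ^2 + 23μ + 132.
The quadratic factors as (μ + 12)·(μ + 11).
Eigenvalues: -12, -11, -11.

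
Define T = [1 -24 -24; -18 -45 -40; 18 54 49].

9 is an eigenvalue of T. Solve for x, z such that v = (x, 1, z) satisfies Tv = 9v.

-3, 0

We need (T - 9I)v = 0.
T - 9I = [[-8, -24, -24], [-18, -54, -40], [18, 54, 40]].
Row 1: (-8)·x + (-24)·1 + (-24)·z = 0
Row 2: (-18)·x + (-54)·1 + (-40)·z = 0
Row 3: (18)·x + (54)·1 + (40)·z = 0
Solving gives x = -3, z = 0.
Check: T·(-3, 1, 0) = (-27, 9, 0) = 9·(-3, 1, 0).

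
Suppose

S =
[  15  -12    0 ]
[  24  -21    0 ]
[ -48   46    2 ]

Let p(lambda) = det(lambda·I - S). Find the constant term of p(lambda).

54

p(lambda) = lambda^3 + 4·lambda^2 - 39·lambda + 54.
The constant term is 54.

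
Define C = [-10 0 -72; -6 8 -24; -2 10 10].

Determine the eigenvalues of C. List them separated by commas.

-2, 2, 8

The characteristic polynomial is p(t) = det(tI - C).
Expanding the 3×3 determinant: p(t) = t^3 - 8t^2 - 4t + 32.
Since p(-2) = 0, t = -2 is a root.
Dividing by (t + 2) leaves t^2 - 10t + 16.
The quadratic factors as (t - 2)·(t - 8).
Eigenvalues: -2, 2, 8.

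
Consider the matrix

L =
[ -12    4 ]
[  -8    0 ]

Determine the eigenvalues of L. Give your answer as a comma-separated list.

det(L - lambda·I) = (-12 - lambda)(0 - lambda) - (4)·(-8) = lambda^2 + 12·lambda + 32.
This factors as (lambda + 8)·(lambda + 4) = 0.
Eigenvalues: -8, -4.

-8, -4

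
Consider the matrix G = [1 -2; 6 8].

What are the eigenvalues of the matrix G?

det(G - lambda·I) = (1 - lambda)(8 - lambda) - (-2)·(6) = lambda^2 - 9·lambda + 20.
This factors as (lambda - 4)·(lambda - 5) = 0.
Eigenvalues: 4, 5.

4, 5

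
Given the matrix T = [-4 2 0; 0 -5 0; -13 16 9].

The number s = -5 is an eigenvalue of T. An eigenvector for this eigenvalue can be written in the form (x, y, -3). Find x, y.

-2, 1

We need (T + 5I)v = 0.
T + 5I = [[1, 2, 0], [0, 0, 0], [-13, 16, 14]].
Row 1: (1)·x + (2)·y + (0)·-3 = 0
Row 2: (0)·x + (0)·y + (0)·-3 = 0
Row 3: (-13)·x + (16)·y + (14)·-3 = 0
Solving gives x = -2, y = 1.
Check: T·(-2, 1, -3) = (10, -5, 15) = -5·(-2, 1, -3).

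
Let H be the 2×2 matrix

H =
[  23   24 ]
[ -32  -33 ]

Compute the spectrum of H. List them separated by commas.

det(H - μI) = (23 - μ)(-33 - μ) - (24)·(-32) = μ^2 + 10μ + 9.
This factors as (μ + 9)·(μ + 1) = 0.
Eigenvalues: -9, -1.

-9, -1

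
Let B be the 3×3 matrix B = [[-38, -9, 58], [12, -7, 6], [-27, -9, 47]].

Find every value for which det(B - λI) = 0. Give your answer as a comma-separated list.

-11, 2, 11

The characteristic polynomial is p(μ) = det(μI - B).
Cofactor expansion gives p(μ) = μ^3 - 2μ^2 - 121μ + 242.
Rational-root test: μ = 2 gives p(2) = 0.
Dividing by (μ - 2) leaves μ^2 - 121.
The quadratic factors as (μ + 11)·(μ - 11).
Eigenvalues: -11, 2, 11.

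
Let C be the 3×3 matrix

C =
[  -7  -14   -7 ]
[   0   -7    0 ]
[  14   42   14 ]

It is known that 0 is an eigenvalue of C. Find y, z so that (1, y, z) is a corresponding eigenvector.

0, -1

We need (C)v = 0.
C = [[-7, -14, -7], [0, -7, 0], [14, 42, 14]].
Row 1: (-7)·1 + (-14)·y + (-7)·z = 0
Row 2: (0)·1 + (-7)·y + (0)·z = 0
Row 3: (14)·1 + (42)·y + (14)·z = 0
Solving gives y = 0, z = -1.
Check: C·(1, 0, -1) = (0, 0, 0) = 0·(1, 0, -1).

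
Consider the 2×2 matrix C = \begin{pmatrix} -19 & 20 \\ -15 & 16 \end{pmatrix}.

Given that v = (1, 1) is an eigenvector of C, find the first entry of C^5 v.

First find the eigenvalue: Cv = (1, 1) = 1·(1, 1), so λ = 1.
Then C^5 v = λ^5·v = 1^5·(1, 1) = 1·(1, 1) = (1, 1).

1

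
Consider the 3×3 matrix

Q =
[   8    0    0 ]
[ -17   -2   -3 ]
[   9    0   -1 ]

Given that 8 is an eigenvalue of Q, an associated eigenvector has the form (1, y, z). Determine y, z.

-2, 1

We need (Q - 8I)v = 0.
Q - 8I = [[0, 0, 0], [-17, -10, -3], [9, 0, -9]].
Row 1: (0)·1 + (0)·y + (0)·z = 0
Row 2: (-17)·1 + (-10)·y + (-3)·z = 0
Row 3: (9)·1 + (0)·y + (-9)·z = 0
Solving gives y = -2, z = 1.
Check: Q·(1, -2, 1) = (8, -16, 8) = 8·(1, -2, 1).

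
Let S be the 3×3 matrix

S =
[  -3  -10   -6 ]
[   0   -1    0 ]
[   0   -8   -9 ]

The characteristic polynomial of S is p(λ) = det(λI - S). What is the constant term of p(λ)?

27

p(λ) = λ^3 + 13λ^2 + 39λ + 27.
The constant term is 27.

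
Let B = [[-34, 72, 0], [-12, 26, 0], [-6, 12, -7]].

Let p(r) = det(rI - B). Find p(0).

-140

p(0) = det(0·I − B) = det(−B) = (−1)^3·det(B).
det(B) = 140, so p(0) = -140.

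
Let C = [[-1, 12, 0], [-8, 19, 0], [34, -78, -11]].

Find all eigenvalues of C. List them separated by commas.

-11, 7, 11

The characteristic polynomial is p(s) = det(sI - C).
Cofactor expansion gives p(s) = s^3 - 7s^2 - 121s + 847.
Since p(7) = 0, s = 7 is a root.
Dividing by (s - 7) leaves s^2 - 121.
The quadratic factors as (s + 11)·(s - 11).
Eigenvalues: -11, 7, 11.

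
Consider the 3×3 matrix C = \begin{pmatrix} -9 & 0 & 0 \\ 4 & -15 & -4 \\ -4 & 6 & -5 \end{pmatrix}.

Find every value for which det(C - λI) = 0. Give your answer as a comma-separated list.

Set up det(tI - C) = 0.
Cofactor expansion gives p(t) = t^3 + 29t^2 + 279t + 891.
Try t = -9: p(-9) = 0, so -9 is a root.
Factor out (t + 9): p(t) = (t + 9)·(t^2 + 20t + 99).
The quadratic factors as (t + 11)·(t + 9).
Eigenvalues: -11, -9, -9.

-11, -9, -9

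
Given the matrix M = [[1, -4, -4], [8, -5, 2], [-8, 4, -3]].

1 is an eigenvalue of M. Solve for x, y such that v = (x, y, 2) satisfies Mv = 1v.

-2, -2

We need (M - 1I)v = 0.
M - 1I = [[0, -4, -4], [8, -6, 2], [-8, 4, -4]].
Row 1: (0)·x + (-4)·y + (-4)·2 = 0
Row 2: (8)·x + (-6)·y + (2)·2 = 0
Row 3: (-8)·x + (4)·y + (-4)·2 = 0
Solving gives x = -2, y = -2.
Check: M·(-2, -2, 2) = (-2, -2, 2) = 1·(-2, -2, 2).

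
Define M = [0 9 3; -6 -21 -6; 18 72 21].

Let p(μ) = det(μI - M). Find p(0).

0

p(0) = det(0·I − M) = det(−M) = (−1)^3·det(M).
det(M) = 0, so p(0) = 0.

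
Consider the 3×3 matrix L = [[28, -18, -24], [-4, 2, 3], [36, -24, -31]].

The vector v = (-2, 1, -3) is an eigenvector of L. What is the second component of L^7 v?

1

First find the eigenvalue: Lv = (-2, 1, -3) = 1·(-2, 1, -3), so λ = 1.
Then L^7 v = λ^7·v = 1^7·(-2, 1, -3) = 1·(-2, 1, -3) = (-2, 1, -3).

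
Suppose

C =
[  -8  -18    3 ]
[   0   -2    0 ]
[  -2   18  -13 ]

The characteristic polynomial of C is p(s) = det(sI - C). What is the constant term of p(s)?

p(s) = s^3 + 23s^2 + 152s + 220.
The constant term is 220.

220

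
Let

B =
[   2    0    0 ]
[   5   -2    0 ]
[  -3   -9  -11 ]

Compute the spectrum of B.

-11, -2, 2

B is lower triangular, so its eigenvalues are the diagonal entries.
Diagonal: 2, -2, -11.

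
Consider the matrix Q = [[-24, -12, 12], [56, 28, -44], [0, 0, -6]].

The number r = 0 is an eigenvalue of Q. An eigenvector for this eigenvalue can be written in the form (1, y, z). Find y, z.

We need (Q)v = 0.
Q = [[-24, -12, 12], [56, 28, -44], [0, 0, -6]].
Row 1: (-24)·1 + (-12)·y + (12)·z = 0
Row 2: (56)·1 + (28)·y + (-44)·z = 0
Row 3: (0)·1 + (0)·y + (-6)·z = 0
Solving gives y = -2, z = 0.
Check: Q·(1, -2, 0) = (0, 0, 0) = 0·(1, -2, 0).

-2, 0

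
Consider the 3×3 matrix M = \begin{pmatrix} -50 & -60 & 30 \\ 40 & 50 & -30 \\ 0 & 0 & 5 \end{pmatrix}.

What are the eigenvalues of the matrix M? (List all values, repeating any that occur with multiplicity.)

Set up det(λI - M) = 0.
Expanding along the first row, p(λ) = λ^3 - 5λ^2 - 100λ + 500.
Try λ = 5: p(5) = 0, so 5 is a root.
Dividing by (λ - 5) leaves λ^2 - 100.
The quadratic factors as (λ + 10)·(λ - 10).
Eigenvalues: -10, 5, 10.

-10, 5, 10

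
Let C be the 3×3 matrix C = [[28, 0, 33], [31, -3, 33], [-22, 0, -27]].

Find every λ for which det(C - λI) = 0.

Compute the characteristic polynomial p(r) = det(rI - C).
Expanding the 3×3 determinant: p(r) = r^3 + 2r^2 - 33r - 90.
Try r = -5: p(-5) = 0, so -5 is a root.
Factor out (r + 5): p(r) = (r + 5)·(r^2 - 3r - 18).
The quadratic factors as (r + 3)·(r - 6).
Eigenvalues: -5, -3, 6.

-5, -3, 6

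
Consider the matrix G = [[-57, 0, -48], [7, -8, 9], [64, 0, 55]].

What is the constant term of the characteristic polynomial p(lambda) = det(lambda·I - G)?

p(0) = det(0·I − G) = det(−G) = (−1)^3·det(G).
det(G) = 504, so p(0) = -504.

-504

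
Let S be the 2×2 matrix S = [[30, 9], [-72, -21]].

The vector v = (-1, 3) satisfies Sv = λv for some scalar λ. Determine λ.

3

Compute Sv: S·(-1, 3) = (-3, 9).
Since Sv = λv, compare component 1: -3 = λ·-1, so λ = 3.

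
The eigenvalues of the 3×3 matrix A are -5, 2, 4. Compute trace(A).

1

trace(A) is the sum of the eigenvalues: (-5) + (2) + (4) = 1.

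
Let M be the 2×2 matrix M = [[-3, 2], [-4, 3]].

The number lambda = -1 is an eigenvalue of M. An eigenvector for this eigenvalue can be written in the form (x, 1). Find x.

We need (M + 1I)v = 0.
M + 1I = [[-2, 2], [-4, 4]].
Row 1: (-2)·x + (2)·1 = 0
Row 2: (-4)·x + (4)·1 = 0
Solving gives x = 1.
Check: M·(1, 1) = (-1, -1) = -1·(1, 1).

1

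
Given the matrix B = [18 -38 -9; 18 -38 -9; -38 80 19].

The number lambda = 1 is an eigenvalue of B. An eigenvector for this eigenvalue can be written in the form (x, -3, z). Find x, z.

-3, 7

We need (B - 1I)v = 0.
B - 1I = [[17, -38, -9], [18, -39, -9], [-38, 80, 18]].
Row 1: (17)·x + (-38)·-3 + (-9)·z = 0
Row 2: (18)·x + (-39)·-3 + (-9)·z = 0
Row 3: (-38)·x + (80)·-3 + (18)·z = 0
Solving gives x = -3, z = 7.
Check: B·(-3, -3, 7) = (-3, -3, 7) = 1·(-3, -3, 7).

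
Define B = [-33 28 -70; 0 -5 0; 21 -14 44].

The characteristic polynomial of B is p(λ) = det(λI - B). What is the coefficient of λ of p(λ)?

-37

p(λ) = λ^3 - 6λ^2 - 37λ + 90.
The coefficient of λ is -37.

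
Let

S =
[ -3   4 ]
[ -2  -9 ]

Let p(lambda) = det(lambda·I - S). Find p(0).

35

p(0) = det(0·I − S) = det(−S) = (−1)^2·det(S).
det(S) = 35, so p(0) = 35.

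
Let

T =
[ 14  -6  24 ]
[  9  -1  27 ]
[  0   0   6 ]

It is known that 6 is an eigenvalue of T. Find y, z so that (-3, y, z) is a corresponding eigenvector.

0, 1

We need (T - 6I)v = 0.
T - 6I = [[8, -6, 24], [9, -7, 27], [0, 0, 0]].
Row 1: (8)·-3 + (-6)·y + (24)·z = 0
Row 2: (9)·-3 + (-7)·y + (27)·z = 0
Row 3: (0)·-3 + (0)·y + (0)·z = 0
Solving gives y = 0, z = 1.
Check: T·(-3, 0, 1) = (-18, 0, 6) = 6·(-3, 0, 1).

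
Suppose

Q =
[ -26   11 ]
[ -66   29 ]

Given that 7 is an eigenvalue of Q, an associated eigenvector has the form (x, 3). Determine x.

We need (Q - 7I)v = 0.
Q - 7I = [[-33, 11], [-66, 22]].
Row 1: (-33)·x + (11)·3 = 0
Row 2: (-66)·x + (22)·3 = 0
Solving gives x = 1.
Check: Q·(1, 3) = (7, 21) = 7·(1, 3).

1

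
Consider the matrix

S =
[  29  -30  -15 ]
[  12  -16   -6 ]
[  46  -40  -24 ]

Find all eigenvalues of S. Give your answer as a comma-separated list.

-6, -4, -1

Compute the characteristic polynomial p(t) = det(tI - S).
Cofactor expansion gives p(t) = t^3 + 11t^2 + 34t + 24.
Since p(-4) = 0, t = -4 is a root.
Dividing by (t + 4) leaves t^2 + 7t + 6.
The quadratic factors as (t + 6)·(t + 1).
Eigenvalues: -6, -4, -1.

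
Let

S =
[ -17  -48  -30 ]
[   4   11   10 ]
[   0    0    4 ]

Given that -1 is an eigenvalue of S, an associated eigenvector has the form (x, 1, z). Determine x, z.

We need (S + 1I)v = 0.
S + 1I = [[-16, -48, -30], [4, 12, 10], [0, 0, 5]].
Row 1: (-16)·x + (-48)·1 + (-30)·z = 0
Row 2: (4)·x + (12)·1 + (10)·z = 0
Row 3: (0)·x + (0)·1 + (5)·z = 0
Solving gives x = -3, z = 0.
Check: S·(-3, 1, 0) = (3, -1, 0) = -1·(-3, 1, 0).

-3, 0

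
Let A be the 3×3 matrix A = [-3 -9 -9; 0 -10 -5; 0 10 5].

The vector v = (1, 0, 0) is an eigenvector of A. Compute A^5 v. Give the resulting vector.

First find the eigenvalue: Av = (-3, 0, 0) = -3·(1, 0, 0), so λ = -3.
Then A^5 v = λ^5·v = (-3)^5·(1, 0, 0) = -243·(1, 0, 0) = (-243, 0, 0).

(-243, 0, 0)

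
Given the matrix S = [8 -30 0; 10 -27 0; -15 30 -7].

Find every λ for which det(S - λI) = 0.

Compute the characteristic polynomial p(λ) = det(λI - S).
Expanding along the first row, p(λ) = λ^3 + 26λ^2 + 217λ + 588.
Try λ = -12: p(-12) = 0, so -12 is a root.
Factor out (λ + 12): p(λ) = (λ + 12)·(λ^2 + 14λ + 49).
The quadratic factor is (λ + 7)^2.
Eigenvalues: -12, -7, -7.

-12, -7, -7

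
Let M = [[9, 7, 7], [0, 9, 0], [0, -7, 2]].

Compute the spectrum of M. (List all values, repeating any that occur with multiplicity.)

2, 9, 9

Set up det(sI - M) = 0.
Expanding along the first row, p(s) = s^3 - 20s^2 + 117s - 162.
Rational-root test: s = 9 gives p(9) = 0.
Dividing by (s - 9) leaves s^2 - 11s + 18.
The quadratic factors as (s - 2)·(s - 9).
Eigenvalues: 2, 9, 9.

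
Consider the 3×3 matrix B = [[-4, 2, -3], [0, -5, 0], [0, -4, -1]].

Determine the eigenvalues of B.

The characteristic polynomial is p(λ) = det(λI - B).
Cofactor expansion gives p(λ) = λ^3 + 10λ^2 + 29λ + 20.
Try λ = -5: p(-5) = 0, so -5 is a root.
Factor out (λ + 5): p(λ) = (λ + 5)·(λ^2 + 5λ + 4).
The quadratic factors as (λ + 4)·(λ + 1).
Eigenvalues: -5, -4, -1.

-5, -4, -1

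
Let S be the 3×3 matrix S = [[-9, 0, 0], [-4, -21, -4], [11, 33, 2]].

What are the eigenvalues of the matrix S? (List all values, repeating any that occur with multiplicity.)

Set up det(rI - S) = 0.
Expanding along the first row, p(r) = r^3 + 28r^2 + 261r + 810.
Try r = -9: p(-9) = 0, so -9 is a root.
Dividing by (r + 9) leaves r^2 + 19r + 90.
The quadratic factors as (r + 10)·(r + 9).
Eigenvalues: -10, -9, -9.

-10, -9, -9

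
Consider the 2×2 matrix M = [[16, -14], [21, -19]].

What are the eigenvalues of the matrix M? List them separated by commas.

-5, 2

det(M - tI) = (16 - t)(-19 - t) - (-14)·(21) = t^2 + 3t - 10.
This factors as (t + 5)·(t - 2) = 0.
Eigenvalues: -5, 2.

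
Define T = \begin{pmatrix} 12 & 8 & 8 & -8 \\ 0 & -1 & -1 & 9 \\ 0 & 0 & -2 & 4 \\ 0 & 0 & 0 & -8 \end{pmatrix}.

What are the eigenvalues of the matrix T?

-8, -2, -1, 12

T is upper triangular, so its eigenvalues are the diagonal entries.
Diagonal: 12, -1, -2, -8.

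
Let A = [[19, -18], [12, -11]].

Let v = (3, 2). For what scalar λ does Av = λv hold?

Compute Av: A·(3, 2) = (21, 14).
Since Av = λv, compare component 1: 21 = λ·3, so λ = 7.

7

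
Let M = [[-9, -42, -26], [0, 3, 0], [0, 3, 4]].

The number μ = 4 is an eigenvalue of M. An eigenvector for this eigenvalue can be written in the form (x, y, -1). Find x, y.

2, 0

We need (M - 4I)v = 0.
M - 4I = [[-13, -42, -26], [0, -1, 0], [0, 3, 0]].
Row 1: (-13)·x + (-42)·y + (-26)·-1 = 0
Row 2: (0)·x + (-1)·y + (0)·-1 = 0
Row 3: (0)·x + (3)·y + (0)·-1 = 0
Solving gives x = 2, y = 0.
Check: M·(2, 0, -1) = (8, 0, -4) = 4·(2, 0, -1).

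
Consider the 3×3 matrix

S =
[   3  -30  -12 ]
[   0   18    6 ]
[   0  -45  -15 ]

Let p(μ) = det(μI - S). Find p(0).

0

p(0) = det(0·I − S) = det(−S) = (−1)^3·det(S).
det(S) = 0, so p(0) = 0.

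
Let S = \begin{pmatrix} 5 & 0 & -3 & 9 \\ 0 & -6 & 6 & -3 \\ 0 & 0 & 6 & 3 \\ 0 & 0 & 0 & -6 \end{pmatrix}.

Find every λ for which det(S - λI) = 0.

S is upper triangular, so its eigenvalues are the diagonal entries.
Diagonal: 5, -6, 6, -6.

-6, -6, 5, 6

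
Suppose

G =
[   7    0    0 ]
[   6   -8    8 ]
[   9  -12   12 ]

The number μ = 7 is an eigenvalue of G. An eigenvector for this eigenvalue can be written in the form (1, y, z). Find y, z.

We need (G - 7I)v = 0.
G - 7I = [[0, 0, 0], [6, -15, 8], [9, -12, 5]].
Row 1: (0)·1 + (0)·y + (0)·z = 0
Row 2: (6)·1 + (-15)·y + (8)·z = 0
Row 3: (9)·1 + (-12)·y + (5)·z = 0
Solving gives y = 2, z = 3.
Check: G·(1, 2, 3) = (7, 14, 21) = 7·(1, 2, 3).

2, 3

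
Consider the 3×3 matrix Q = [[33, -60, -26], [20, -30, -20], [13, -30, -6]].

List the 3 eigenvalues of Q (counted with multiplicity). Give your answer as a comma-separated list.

The characteristic polynomial is p(lambda) = det(lambda·I - Q).
Expanding along the first row, p(lambda) = lambda^3 + 3·lambda^2 - 70·lambda.
Rational-root test: lambda = -10 gives p(-10) = 0.
Dividing by (lambda + 10) leaves lambda^2 - 7·lambda.
The quadratic factors as lambda·(lambda - 7).
Eigenvalues: -10, 0, 7.

-10, 0, 7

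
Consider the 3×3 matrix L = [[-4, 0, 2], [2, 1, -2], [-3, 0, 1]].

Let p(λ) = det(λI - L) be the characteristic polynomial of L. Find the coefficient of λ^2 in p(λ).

The coefficient of λ^2 of det(λI - L) is −trace(L).
trace(L) = (-4) + (1) + (1) = -2, so the coefficient is 2.

2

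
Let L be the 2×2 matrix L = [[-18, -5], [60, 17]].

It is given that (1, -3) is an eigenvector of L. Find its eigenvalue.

-3

Compute Lv: L·(1, -3) = (-3, 9).
Since Lv = λv, compare component 1: -3 = λ·1, so λ = -3.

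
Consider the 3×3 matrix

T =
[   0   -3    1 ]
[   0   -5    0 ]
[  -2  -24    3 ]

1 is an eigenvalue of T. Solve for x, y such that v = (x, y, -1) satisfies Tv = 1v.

-1, 0

We need (T - 1I)v = 0.
T - 1I = [[-1, -3, 1], [0, -6, 0], [-2, -24, 2]].
Row 1: (-1)·x + (-3)·y + (1)·-1 = 0
Row 2: (0)·x + (-6)·y + (0)·-1 = 0
Row 3: (-2)·x + (-24)·y + (2)·-1 = 0
Solving gives x = -1, y = 0.
Check: T·(-1, 0, -1) = (-1, 0, -1) = 1·(-1, 0, -1).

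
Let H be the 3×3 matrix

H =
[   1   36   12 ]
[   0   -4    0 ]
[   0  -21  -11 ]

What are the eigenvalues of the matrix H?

-11, -4, 1

Set up det(λI - H) = 0.
Expanding the 3×3 determinant: p(λ) = λ^3 + 14λ^2 + 29λ - 44.
Since p(-4) = 0, λ = -4 is a root.
Dividing by (λ + 4) leaves λ^2 + 10λ - 11.
The quadratic factors as (λ + 11)·(λ - 1).
Eigenvalues: -11, -4, 1.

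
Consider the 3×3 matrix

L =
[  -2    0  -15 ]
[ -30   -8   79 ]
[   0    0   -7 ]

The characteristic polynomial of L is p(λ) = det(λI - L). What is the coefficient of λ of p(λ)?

p(λ) = λ^3 + 17λ^2 + 86λ + 112.
The coefficient of λ is 86.

86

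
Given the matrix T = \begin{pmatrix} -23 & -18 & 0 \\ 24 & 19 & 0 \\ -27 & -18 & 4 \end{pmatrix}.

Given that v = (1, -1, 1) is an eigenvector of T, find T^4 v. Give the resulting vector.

First find the eigenvalue: Tv = (-5, 5, -5) = -5·(1, -1, 1), so λ = -5.
Then T^4 v = λ^4·v = (-5)^4·(1, -1, 1) = 625·(1, -1, 1) = (625, -625, 625).

(625, -625, 625)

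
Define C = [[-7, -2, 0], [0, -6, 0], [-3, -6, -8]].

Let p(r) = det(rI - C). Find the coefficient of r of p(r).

p(r) = r^3 + 21r^2 + 146r + 336.
The coefficient of r is 146.

146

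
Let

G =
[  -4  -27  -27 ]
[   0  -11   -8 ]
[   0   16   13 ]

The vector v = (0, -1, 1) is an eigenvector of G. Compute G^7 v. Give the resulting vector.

(0, 2187, -2187)

First find the eigenvalue: Gv = (0, 3, -3) = -3·(0, -1, 1), so λ = -3.
Then G^7 v = λ^7·v = (-3)^7·(0, -1, 1) = -2187·(0, -1, 1) = (0, 2187, -2187).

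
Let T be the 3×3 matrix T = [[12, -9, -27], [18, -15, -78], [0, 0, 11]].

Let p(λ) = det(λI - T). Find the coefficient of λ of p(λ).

-51

p(λ) = λ^3 - 8λ^2 - 51λ + 198.
The coefficient of λ is -51.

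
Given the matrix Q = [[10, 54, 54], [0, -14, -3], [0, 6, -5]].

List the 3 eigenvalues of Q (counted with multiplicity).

Compute the characteristic polynomial p(λ) = det(λI - Q).
Expanding the 3×3 determinant: p(λ) = λ^3 + 9λ^2 - 102λ - 880.
Rational-root test: λ = -8 gives p(-8) = 0.
Dividing by (λ + 8) leaves λ^2 + λ - 110.
The quadratic factors as (λ + 11)·(λ - 10).
Eigenvalues: -11, -8, 10.

-11, -8, 10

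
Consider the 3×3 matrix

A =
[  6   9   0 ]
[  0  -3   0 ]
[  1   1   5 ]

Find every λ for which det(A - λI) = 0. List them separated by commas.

-3, 5, 6

Set up det(μI - A) = 0.
Expanding the 3×3 determinant: p(μ) = μ^3 - 8μ^2 - 3μ + 90.
Since p(-3) = 0, μ = -3 is a root.
Factor out (μ + 3): p(μ) = (μ + 3)·(μ^2 - 11μ + 30).
The quadratic factors as (μ - 5)·(μ - 6).
Eigenvalues: -3, 5, 6.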